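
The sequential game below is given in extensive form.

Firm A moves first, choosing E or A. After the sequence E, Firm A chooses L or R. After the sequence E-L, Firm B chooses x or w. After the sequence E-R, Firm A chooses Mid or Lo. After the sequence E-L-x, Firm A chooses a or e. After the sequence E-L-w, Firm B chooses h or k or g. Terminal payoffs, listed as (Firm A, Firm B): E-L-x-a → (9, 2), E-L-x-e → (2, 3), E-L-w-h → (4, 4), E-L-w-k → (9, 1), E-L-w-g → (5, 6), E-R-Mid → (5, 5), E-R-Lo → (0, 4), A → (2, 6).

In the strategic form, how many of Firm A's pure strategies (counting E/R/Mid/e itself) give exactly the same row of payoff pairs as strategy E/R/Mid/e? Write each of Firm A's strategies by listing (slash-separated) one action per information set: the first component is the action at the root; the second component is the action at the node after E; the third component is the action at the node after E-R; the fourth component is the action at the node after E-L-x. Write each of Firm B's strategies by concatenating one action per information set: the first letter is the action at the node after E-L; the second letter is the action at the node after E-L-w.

Row for E/R/Mid/e (columns xh, xk, xg, wh, wk, wg): (5,5) (5,5) (5,5) (5,5) (5,5) (5,5).
Under E/R/Mid/e, Firm A's choice at the node after E-L-x can never be reached regardless of what Firm B does, so varying those choices leaves every outcome unchanged.
Holding the reachable choices fixed and varying the unreachable one freely already gives 2 equivalent strategies.
No other strategy reproduces this row, so those 2 are the full class: E/R/Mid/a, E/R/Mid/e.

2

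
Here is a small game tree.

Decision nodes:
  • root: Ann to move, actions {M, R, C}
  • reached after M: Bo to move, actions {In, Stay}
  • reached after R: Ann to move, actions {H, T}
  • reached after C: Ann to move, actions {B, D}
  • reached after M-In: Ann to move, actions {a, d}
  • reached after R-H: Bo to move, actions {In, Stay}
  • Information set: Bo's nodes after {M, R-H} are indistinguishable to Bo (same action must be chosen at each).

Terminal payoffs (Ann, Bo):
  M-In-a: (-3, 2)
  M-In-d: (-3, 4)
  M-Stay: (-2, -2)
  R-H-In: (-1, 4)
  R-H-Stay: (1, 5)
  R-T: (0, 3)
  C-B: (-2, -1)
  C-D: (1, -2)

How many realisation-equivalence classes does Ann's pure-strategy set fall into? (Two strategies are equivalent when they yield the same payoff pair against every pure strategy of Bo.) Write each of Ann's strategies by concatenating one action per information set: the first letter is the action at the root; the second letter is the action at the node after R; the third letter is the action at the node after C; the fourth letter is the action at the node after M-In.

Ann has 24 pure strategies: MHBa, MHBd, MHDa, MHDd, MTBa, MTBd, MTDa, MTDd, RHBa, RHBd, RHDa, RHDd, RTBa, RTBd, RTDa, RTDd, CHBa, CHBd, CHDa, CHDd, CTBa, CTBd, CTDa, CTDd. Columns: In, Stay.
{MHBa, MHDa, MTBa, MTDa} → row (-3,2) (-2,-2)
{MHBd, MHDd, MTBd, MTDd} → row (-3,4) (-2,-2)
{RHBa, RHBd, RHDa, RHDd} → row (-1,4) (1,5)
{RTBa, RTBd, RTDa, RTDd} → row (0,3) (0,3)
{CHBa, CHBd, CTBa, CTBd} → row (-2,-1) (-2,-1)
{CHDa, CHDd, CTDa, CTDd} → row (1,-2) (1,-2)
That's 6 distinct rows out of 24 strategies.

6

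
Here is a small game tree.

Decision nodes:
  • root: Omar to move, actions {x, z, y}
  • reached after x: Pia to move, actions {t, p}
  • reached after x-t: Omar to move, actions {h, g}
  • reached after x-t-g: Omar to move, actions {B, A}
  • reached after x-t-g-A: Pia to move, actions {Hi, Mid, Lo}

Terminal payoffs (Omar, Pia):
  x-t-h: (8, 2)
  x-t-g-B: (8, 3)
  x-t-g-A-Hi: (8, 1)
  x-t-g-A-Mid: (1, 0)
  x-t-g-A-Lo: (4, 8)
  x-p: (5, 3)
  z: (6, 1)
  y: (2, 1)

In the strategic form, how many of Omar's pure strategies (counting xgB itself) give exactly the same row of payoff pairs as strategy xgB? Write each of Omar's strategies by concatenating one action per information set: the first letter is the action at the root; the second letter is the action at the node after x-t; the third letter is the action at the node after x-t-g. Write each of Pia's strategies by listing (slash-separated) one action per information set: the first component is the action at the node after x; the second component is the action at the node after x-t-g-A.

Row for xgB (columns t/Hi, t/Mid, t/Lo, p/Hi, p/Mid, p/Lo): (8,3) (8,3) (8,3) (5,3) (5,3) (5,3).
Every one of Omar's information sets is on the play path for some reply by Pia when Omar follows xgB.
Changing the action at any of them therefore changes at least one column, so only xgB itself gives this row.

1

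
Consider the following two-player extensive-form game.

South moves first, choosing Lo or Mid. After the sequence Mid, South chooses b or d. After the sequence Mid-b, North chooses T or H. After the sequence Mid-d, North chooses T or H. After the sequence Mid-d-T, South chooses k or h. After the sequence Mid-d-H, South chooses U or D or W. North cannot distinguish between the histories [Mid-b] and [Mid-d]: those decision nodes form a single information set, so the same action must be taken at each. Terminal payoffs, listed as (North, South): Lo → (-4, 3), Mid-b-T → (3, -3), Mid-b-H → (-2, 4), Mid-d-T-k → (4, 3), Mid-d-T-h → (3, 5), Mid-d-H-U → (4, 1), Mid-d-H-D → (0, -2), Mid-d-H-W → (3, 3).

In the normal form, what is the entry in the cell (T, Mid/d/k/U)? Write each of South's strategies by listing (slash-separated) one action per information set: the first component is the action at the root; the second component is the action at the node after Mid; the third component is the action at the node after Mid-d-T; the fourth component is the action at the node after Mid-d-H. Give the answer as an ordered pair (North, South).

(4, 3)

Trace the play path from the root:
  South plays Mid
  South plays d at [Mid]
  North plays T at [Mid-d]
  South plays k at [Mid-d-T]
→ terminal payoff (4, 3).
(South's choice at the node after Mid-d-H is never reached on this path, so it doesn't affect the outcome.)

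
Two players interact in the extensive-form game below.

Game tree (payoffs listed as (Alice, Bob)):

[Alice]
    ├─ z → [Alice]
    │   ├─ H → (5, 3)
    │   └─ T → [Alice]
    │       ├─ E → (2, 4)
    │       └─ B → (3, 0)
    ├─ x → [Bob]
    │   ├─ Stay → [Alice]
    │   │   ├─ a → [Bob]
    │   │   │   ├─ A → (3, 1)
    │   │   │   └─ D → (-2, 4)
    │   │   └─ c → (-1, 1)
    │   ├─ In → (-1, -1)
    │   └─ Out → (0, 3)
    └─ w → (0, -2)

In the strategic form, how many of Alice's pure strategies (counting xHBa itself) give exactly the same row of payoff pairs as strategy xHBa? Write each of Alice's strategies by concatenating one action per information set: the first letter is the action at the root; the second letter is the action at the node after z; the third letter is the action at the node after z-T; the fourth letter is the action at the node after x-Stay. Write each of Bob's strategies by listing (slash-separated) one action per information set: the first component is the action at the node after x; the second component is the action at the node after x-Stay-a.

4

Row for xHBa (columns Stay/A, Stay/D, In/A, In/D, Out/A, Out/D): (3,1) (-2,4) (-1,-1) (-1,-1) (0,3) (0,3).
Under xHBa, Alice's choice at the node after z and at the node after z-T can never be reached regardless of what Bob does, so varying those choices leaves every outcome unchanged.
Holding the reachable choices fixed and varying the unreachable ones freely already gives 2 × 2 = 4 equivalent strategies.
No other strategy reproduces this row, so those 4 are the full class: xHEa, xHBa, xTEa, xTBa.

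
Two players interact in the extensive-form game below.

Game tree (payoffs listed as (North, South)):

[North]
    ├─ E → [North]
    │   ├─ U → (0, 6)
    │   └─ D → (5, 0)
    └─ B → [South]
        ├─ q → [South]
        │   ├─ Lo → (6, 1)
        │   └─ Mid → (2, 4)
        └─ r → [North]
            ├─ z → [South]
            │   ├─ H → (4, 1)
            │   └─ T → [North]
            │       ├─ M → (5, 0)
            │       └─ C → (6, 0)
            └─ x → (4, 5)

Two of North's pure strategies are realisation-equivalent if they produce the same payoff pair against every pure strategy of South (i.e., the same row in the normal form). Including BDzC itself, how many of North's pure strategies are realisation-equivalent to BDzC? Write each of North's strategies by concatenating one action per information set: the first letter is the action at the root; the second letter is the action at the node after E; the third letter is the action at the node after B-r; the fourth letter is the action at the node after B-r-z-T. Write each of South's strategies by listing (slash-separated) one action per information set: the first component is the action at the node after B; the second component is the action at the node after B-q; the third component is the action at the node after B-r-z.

Row for BDzC (columns q/Lo/H, q/Lo/T, q/Mid/H, q/Mid/T, r/Lo/H, r/Lo/T, r/Mid/H, r/Mid/T): (6,1) (6,1) (2,4) (2,4) (4,1) (6,0) (4,1) (6,0).
Under BDzC, North's choice at the node after E can never be reached regardless of what South does, so varying those choices leaves every outcome unchanged.
Holding the reachable choices fixed and varying the unreachable one freely already gives 2 equivalent strategies.
No other strategy reproduces this row, so those 2 are the full class: BUzC, BDzC.

2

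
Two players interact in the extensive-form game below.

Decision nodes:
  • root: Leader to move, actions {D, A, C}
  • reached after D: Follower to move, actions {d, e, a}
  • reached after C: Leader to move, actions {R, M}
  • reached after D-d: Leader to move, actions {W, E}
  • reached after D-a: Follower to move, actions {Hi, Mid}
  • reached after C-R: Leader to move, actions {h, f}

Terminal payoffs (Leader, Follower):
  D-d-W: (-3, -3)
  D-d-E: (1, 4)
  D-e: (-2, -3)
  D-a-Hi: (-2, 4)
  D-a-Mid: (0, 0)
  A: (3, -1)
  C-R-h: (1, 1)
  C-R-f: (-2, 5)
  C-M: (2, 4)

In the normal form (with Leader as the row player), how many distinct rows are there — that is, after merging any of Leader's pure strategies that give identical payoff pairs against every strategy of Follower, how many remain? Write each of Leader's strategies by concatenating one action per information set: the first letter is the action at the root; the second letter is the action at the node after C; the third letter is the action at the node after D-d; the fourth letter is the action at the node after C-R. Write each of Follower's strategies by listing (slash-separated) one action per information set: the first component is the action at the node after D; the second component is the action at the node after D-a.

6

Leader has 24 pure strategies: DRWh, DRWf, DREh, DREf, DMWh, DMWf, DMEh, DMEf, ARWh, ARWf, AREh, AREf, AMWh, AMWf, AMEh, AMEf, CRWh, CRWf, CREh, CREf, CMWh, CMWf, CMEh, CMEf. Columns: d/Hi, d/Mid, e/Hi, e/Mid, a/Hi, a/Mid.
{DRWh, DRWf, DMWh, DMWf} → row (-3,-3) (-3,-3) (-2,-3) (-2,-3) (-2,4) (0,0)
{DREh, DREf, DMEh, DMEf} → row (1,4) (1,4) (-2,-3) (-2,-3) (-2,4) (0,0)
{ARWh, ARWf, AREh, AREf, AMWh, AMWf, AMEh, AMEf} → row (3,-1) (3,-1) (3,-1) (3,-1) (3,-1) (3,-1)
{CRWh, CREh} → row (1,1) (1,1) (1,1) (1,1) (1,1) (1,1)
{CRWf, CREf} → row (-2,5) (-2,5) (-2,5) (-2,5) (-2,5) (-2,5)
{CMWh, CMWf, CMEh, CMEf} → row (2,4) (2,4) (2,4) (2,4) (2,4) (2,4)
That's 6 distinct rows out of 24 strategies.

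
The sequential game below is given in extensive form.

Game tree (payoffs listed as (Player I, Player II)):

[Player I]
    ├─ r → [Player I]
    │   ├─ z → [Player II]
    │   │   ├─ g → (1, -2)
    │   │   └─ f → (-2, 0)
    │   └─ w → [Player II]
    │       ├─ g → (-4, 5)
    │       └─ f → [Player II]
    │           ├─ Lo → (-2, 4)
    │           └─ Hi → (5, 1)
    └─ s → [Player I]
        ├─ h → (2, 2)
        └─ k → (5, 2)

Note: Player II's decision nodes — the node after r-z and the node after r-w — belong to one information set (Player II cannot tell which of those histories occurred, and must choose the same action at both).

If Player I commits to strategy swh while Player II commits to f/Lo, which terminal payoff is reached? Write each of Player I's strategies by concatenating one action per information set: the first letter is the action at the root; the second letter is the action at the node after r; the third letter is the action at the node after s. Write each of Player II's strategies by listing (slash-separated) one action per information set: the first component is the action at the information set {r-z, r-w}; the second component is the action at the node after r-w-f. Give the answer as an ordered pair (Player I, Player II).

(2, 2)

Trace the play path from the root:
  Player I plays s
  Player I plays h at [s]
→ terminal payoff (2, 2).
(Player I's choice at the node after r is never reached on this path, so it doesn't affect the outcome.)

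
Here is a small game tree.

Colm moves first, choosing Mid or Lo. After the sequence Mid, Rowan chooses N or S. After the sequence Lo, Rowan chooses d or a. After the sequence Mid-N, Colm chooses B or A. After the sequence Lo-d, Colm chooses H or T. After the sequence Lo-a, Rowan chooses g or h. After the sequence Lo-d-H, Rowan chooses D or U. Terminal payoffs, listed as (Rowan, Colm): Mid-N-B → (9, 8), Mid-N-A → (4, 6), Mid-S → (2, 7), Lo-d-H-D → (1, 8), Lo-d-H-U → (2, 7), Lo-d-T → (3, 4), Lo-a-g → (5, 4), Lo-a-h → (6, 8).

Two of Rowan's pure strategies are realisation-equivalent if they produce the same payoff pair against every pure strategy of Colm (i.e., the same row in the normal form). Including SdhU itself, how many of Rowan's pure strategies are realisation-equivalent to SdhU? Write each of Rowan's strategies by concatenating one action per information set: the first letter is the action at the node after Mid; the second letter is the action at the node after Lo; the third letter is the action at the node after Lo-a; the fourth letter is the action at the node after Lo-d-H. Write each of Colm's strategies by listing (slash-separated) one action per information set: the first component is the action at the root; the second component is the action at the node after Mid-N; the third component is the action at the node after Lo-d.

Row for SdhU (columns Mid/B/H, Mid/B/T, Mid/A/H, Mid/A/T, Lo/B/H, Lo/B/T, Lo/A/H, Lo/A/T): (2,7) (2,7) (2,7) (2,7) (2,7) (3,4) (2,7) (3,4).
Under SdhU, Rowan's choice at the node after Lo-a can never be reached regardless of what Colm does, so varying those choices leaves every outcome unchanged.
Holding the reachable choices fixed and varying the unreachable one freely already gives 2 equivalent strategies.
No other strategy reproduces this row, so those 2 are the full class: SdgU, SdhU.

2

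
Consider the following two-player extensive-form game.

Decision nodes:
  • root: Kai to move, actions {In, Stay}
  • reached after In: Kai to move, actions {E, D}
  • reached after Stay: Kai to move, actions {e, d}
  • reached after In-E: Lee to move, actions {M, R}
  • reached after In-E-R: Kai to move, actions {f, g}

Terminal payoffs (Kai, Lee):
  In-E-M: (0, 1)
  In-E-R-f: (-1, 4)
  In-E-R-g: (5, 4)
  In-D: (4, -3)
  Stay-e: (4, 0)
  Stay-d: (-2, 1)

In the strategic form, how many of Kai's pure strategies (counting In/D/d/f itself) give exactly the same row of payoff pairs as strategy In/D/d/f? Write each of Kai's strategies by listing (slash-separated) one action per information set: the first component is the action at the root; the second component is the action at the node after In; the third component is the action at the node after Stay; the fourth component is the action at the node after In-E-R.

Row for In/D/d/f (columns M, R): (4,-3) (4,-3).
Under In/D/d/f, Kai's choice at the node after Stay and at the node after In-E-R can never be reached regardless of what Lee does, so varying those choices leaves every outcome unchanged.
Holding the reachable choices fixed and varying the unreachable ones freely already gives 2 × 2 = 4 equivalent strategies.
No other strategy reproduces this row, so those 4 are the full class: In/D/e/f, In/D/e/g, In/D/d/f, In/D/d/g.

4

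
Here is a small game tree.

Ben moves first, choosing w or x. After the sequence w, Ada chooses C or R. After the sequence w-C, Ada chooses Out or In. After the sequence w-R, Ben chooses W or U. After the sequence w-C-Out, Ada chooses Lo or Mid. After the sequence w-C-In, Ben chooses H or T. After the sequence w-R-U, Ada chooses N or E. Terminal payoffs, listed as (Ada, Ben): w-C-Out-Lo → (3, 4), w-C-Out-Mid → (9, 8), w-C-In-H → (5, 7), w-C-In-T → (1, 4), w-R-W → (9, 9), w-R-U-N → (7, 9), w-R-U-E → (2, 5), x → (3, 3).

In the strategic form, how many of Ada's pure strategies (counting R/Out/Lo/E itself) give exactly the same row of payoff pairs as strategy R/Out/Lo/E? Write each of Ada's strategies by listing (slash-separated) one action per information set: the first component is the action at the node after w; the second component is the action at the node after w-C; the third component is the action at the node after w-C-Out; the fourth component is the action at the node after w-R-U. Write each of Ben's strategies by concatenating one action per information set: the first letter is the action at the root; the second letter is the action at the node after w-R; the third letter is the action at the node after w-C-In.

Row for R/Out/Lo/E (columns wWH, wWT, wUH, wUT, xWH, xWT, xUH, xUT): (9,9) (9,9) (2,5) (2,5) (3,3) (3,3) (3,3) (3,3).
Under R/Out/Lo/E, Ada's choice at the node after w-C and at the node after w-C-Out can never be reached regardless of what Ben does, so varying those choices leaves every outcome unchanged.
Holding the reachable choices fixed and varying the unreachable ones freely already gives 2 × 2 = 4 equivalent strategies.
No other strategy reproduces this row, so those 4 are the full class: R/Out/Lo/E, R/Out/Mid/E, R/In/Lo/E, R/In/Mid/E.

4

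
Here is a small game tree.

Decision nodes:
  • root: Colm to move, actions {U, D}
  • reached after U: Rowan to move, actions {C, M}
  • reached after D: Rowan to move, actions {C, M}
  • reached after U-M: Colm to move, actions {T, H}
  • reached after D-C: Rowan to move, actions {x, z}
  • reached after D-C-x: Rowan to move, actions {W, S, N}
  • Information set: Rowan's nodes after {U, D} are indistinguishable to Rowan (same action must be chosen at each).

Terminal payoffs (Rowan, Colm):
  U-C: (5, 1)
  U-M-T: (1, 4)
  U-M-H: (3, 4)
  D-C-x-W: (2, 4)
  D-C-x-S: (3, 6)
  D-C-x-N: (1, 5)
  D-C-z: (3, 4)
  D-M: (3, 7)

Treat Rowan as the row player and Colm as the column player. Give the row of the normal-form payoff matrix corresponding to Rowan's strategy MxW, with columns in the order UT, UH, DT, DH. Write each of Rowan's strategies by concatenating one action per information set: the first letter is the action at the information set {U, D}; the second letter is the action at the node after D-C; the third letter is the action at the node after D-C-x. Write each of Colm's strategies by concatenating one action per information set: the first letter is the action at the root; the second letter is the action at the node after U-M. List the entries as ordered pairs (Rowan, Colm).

(1,4) (3,4) (3,7) (3,7)

vs UT: Colm plays U → Rowan plays M at [U] → Colm plays T at [U-M] → (1, 4)
vs UH: Colm plays U → Rowan plays M at [U] → Colm plays H at [U-M] → (3, 4)
vs DT: Colm plays D → Rowan plays M at [D] → (3, 7)
vs DH: Colm plays D → Rowan plays M at [D] → (3, 7)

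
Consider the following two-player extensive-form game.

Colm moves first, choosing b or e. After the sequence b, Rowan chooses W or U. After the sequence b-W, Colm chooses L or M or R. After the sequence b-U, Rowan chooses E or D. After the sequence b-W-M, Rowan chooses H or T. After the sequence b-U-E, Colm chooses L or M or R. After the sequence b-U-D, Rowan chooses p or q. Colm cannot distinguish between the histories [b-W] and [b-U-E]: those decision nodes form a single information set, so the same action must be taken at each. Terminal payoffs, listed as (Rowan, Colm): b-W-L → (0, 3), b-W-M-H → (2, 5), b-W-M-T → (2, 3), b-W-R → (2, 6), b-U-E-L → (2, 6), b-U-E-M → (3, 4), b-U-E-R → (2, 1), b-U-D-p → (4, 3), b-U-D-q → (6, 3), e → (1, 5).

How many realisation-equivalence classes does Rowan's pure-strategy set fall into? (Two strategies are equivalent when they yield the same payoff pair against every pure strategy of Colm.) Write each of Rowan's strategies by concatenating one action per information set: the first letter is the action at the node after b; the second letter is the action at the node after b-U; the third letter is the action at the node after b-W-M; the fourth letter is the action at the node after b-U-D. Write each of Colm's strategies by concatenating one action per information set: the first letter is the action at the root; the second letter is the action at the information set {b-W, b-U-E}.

Rowan has 16 pure strategies: WEHp, WEHq, WETp, WETq, WDHp, WDHq, WDTp, WDTq, UEHp, UEHq, UETp, UETq, UDHp, UDHq, UDTp, UDTq. Columns: bL, bM, bR, eL, eM, eR.
{WEHp, WEHq, WDHp, WDHq} → row (0,3) (2,5) (2,6) (1,5) (1,5) (1,5)
{WETp, WETq, WDTp, WDTq} → row (0,3) (2,3) (2,6) (1,5) (1,5) (1,5)
{UEHp, UEHq, UETp, UETq} → row (2,6) (3,4) (2,1) (1,5) (1,5) (1,5)
{UDHp, UDTp} → row (4,3) (4,3) (4,3) (1,5) (1,5) (1,5)
{UDHq, UDTq} → row (6,3) (6,3) (6,3) (1,5) (1,5) (1,5)
That's 5 distinct rows out of 16 strategies.

5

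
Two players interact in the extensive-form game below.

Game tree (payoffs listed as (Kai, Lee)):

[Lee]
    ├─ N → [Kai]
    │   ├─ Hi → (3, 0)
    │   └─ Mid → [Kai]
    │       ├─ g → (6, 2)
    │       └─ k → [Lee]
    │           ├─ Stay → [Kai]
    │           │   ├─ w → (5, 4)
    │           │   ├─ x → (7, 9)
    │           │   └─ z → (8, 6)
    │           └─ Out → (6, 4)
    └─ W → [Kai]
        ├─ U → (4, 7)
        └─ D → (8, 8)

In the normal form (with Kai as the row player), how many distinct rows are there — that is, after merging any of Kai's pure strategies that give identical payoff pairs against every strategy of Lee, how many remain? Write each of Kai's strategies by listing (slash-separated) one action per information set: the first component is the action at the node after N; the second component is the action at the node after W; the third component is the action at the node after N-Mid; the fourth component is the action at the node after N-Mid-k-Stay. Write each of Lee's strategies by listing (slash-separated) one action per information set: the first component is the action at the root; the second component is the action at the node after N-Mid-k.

Kai has 24 pure strategies: Hi/U/g/w, Hi/U/g/x, Hi/U/g/z, Hi/U/k/w, Hi/U/k/x, Hi/U/k/z, Hi/D/g/w, Hi/D/g/x, Hi/D/g/z, Hi/D/k/w, Hi/D/k/x, Hi/D/k/z, Mid/U/g/w, Mid/U/g/x, Mid/U/g/z, Mid/U/k/w, Mid/U/k/x, Mid/U/k/z, Mid/D/g/w, Mid/D/g/x, Mid/D/g/z, Mid/D/k/w, Mid/D/k/x, Mid/D/k/z. Columns: N/Stay, N/Out, W/Stay, W/Out.
{Hi/U/g/w, Hi/U/g/x, Hi/U/g/z, Hi/U/k/w, Hi/U/k/x, Hi/U/k/z} → row (3,0) (3,0) (4,7) (4,7)
{Hi/D/g/w, Hi/D/g/x, Hi/D/g/z, Hi/D/k/w, Hi/D/k/x, Hi/D/k/z} → row (3,0) (3,0) (8,8) (8,8)
{Mid/U/g/w, Mid/U/g/x, Mid/U/g/z} → row (6,2) (6,2) (4,7) (4,7)
{Mid/U/k/w} → row (5,4) (6,4) (4,7) (4,7)
{Mid/U/k/x} → row (7,9) (6,4) (4,7) (4,7)
{Mid/U/k/z} → row (8,6) (6,4) (4,7) (4,7)
{Mid/D/g/w, Mid/D/g/x, Mid/D/g/z} → row (6,2) (6,2) (8,8) (8,8)
{Mid/D/k/w} → row (5,4) (6,4) (8,8) (8,8)
{Mid/D/k/x} → row (7,9) (6,4) (8,8) (8,8)
{Mid/D/k/z} → row (8,6) (6,4) (8,8) (8,8)
That's 10 distinct rows out of 24 strategies.

10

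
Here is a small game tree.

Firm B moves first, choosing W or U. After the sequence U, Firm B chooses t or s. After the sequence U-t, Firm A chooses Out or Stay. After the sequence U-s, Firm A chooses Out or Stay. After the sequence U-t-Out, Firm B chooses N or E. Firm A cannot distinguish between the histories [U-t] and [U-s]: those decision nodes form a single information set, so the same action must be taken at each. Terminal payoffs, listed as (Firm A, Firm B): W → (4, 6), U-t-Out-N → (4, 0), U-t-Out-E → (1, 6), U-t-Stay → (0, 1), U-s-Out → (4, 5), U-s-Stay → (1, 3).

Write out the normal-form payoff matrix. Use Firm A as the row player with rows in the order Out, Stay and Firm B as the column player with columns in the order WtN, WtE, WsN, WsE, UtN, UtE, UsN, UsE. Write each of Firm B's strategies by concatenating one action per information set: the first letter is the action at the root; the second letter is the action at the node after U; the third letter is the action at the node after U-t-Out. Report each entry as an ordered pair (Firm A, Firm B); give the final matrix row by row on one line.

Out: (4,6) (4,6) (4,6) (4,6) (4,0) (1,6) (4,5) (4,5) | Stay: (4,6) (4,6) (4,6) (4,6) (0,1) (0,1) (1,3) (1,3)

Row Out: WtN→(4,6), WtE→(4,6), WsN→(4,6), WsE→(4,6), UtN→(4,0), UtE→(1,6), UsN→(4,5), UsE→(4,5)
Row Stay: WtN→(4,6), WtE→(4,6), WsN→(4,6), WsE→(4,6), UtN→(0,1), UtE→(0,1), UsN→(1,3), UsE→(1,3)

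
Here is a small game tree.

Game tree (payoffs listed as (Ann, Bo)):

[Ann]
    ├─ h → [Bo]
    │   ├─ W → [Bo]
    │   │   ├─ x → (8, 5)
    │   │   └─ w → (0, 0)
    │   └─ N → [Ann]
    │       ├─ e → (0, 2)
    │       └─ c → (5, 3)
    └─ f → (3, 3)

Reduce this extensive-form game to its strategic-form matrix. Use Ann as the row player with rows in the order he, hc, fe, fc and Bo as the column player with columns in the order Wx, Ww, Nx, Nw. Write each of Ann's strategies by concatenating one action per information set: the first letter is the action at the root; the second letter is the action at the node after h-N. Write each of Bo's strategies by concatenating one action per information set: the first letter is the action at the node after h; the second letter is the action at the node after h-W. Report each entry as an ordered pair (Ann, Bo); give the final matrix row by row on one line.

he: (8,5) (0,0) (0,2) (0,2) | hc: (8,5) (0,0) (5,3) (5,3) | fe: (3,3) (3,3) (3,3) (3,3) | fc: (3,3) (3,3) (3,3) (3,3)

           Wx       Ww       Nx       Nw
  he    (8,5)    (0,0)    (0,2)    (0,2)
  hc    (8,5)    (0,0)    (5,3)    (5,3)
  fe    (3,3)    (3,3)    (3,3)    (3,3)
  fc    (3,3)    (3,3)    (3,3)    (3,3)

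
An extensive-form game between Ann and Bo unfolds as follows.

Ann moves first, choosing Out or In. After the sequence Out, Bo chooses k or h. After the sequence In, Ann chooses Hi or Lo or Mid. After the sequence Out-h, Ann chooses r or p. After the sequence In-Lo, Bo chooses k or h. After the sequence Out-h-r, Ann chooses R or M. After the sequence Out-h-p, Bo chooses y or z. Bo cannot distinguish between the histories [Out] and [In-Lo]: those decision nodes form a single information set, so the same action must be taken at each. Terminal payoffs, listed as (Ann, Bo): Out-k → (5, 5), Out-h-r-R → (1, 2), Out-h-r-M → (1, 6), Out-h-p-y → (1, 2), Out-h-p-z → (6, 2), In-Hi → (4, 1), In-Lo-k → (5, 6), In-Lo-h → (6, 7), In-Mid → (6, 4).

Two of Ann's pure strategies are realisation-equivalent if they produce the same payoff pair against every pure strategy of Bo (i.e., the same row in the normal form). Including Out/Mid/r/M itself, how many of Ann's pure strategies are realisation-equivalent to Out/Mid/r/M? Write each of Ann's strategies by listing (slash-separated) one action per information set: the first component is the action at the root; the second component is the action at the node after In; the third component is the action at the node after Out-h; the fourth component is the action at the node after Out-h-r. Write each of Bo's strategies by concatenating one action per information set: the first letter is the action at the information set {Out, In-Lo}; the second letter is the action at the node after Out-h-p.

3

Row for Out/Mid/r/M (columns ky, kz, hy, hz): (5,5) (5,5) (1,6) (1,6).
Under Out/Mid/r/M, Ann's choice at the node after In can never be reached regardless of what Bo does, so varying those choices leaves every outcome unchanged.
Holding the reachable choices fixed and varying the unreachable one freely already gives 3 equivalent strategies.
No other strategy reproduces this row, so those 3 are the full class: Out/Hi/r/M, Out/Lo/r/M, Out/Mid/r/M.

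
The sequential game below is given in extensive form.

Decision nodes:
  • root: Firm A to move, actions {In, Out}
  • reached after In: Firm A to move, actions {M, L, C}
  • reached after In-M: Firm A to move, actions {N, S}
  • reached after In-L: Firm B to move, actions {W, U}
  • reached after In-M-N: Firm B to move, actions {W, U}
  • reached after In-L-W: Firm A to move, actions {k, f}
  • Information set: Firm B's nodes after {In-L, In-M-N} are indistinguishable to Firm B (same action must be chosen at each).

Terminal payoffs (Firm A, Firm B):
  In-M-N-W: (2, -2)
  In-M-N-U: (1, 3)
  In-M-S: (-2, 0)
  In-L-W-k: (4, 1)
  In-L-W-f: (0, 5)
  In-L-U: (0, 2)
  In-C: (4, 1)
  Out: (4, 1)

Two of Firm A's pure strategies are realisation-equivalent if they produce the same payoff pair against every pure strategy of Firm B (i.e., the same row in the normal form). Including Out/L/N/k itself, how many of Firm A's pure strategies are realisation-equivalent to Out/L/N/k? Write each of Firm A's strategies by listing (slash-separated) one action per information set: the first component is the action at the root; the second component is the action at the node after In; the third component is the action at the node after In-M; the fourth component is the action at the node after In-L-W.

Row for Out/L/N/k (columns W, U): (4,1) (4,1).
Under Out/L/N/k, Firm A's choice at the node after In and at the node after In-M and at the node after In-L-W can never be reached regardless of what Firm B does, so varying those choices leaves every outcome unchanged.
Holding the reachable choices fixed and varying the unreachable ones freely already gives 3 × 2 × 2 = 12 equivalent strategies.
Checking the remaining rows, In/C/N/k, In/C/N/f, In/C/S/k, In/C/S/f also happen to give the same payoffs in every column, bringing the total to 16: In/C/N/k, In/C/N/f, In/C/S/k, In/C/S/f, Out/M/N/k, Out/M/N/f, Out/M/S/k, Out/M/S/f, Out/L/N/k, Out/L/N/f, Out/L/S/k, Out/L/S/f, Out/C/N/k, Out/C/N/f, Out/C/S/k, Out/C/S/f.

16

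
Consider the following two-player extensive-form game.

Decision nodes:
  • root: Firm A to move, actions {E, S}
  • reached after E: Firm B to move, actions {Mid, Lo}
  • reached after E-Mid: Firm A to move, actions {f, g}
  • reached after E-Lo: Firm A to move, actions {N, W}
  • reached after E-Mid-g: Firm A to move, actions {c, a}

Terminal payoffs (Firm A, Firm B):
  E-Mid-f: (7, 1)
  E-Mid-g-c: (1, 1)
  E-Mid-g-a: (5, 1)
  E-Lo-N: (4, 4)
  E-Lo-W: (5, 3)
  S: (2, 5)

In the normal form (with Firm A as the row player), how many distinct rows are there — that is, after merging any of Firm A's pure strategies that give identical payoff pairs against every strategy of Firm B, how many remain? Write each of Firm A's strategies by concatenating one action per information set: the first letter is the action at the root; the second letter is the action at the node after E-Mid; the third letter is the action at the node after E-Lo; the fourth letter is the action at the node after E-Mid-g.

7

Firm A has 16 pure strategies: EfNc, EfNa, EfWc, EfWa, EgNc, EgNa, EgWc, EgWa, SfNc, SfNa, SfWc, SfWa, SgNc, SgNa, SgWc, SgWa. Columns: Mid, Lo.
{EfNc, EfNa} → row (7,1) (4,4)
{EfWc, EfWa} → row (7,1) (5,3)
{EgNc} → row (1,1) (4,4)
{EgNa} → row (5,1) (4,4)
{EgWc} → row (1,1) (5,3)
{EgWa} → row (5,1) (5,3)
{SfNc, SfNa, SfWc, SfWa, SgNc, SgNa, SgWc, SgWa} → row (2,5) (2,5)
That's 7 distinct rows out of 16 strategies.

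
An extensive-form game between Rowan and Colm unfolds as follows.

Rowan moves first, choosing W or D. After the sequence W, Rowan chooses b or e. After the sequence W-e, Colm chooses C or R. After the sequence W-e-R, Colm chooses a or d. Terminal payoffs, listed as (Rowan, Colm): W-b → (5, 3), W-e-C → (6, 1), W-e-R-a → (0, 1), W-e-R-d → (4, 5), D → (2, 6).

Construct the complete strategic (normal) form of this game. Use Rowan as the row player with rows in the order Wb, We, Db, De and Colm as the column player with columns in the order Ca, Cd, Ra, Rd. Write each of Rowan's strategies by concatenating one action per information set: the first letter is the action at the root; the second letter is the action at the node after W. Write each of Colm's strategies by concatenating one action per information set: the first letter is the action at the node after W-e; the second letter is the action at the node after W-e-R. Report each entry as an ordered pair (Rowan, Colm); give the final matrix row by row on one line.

Wb: (5,3) (5,3) (5,3) (5,3) | We: (6,1) (6,1) (0,1) (4,5) | Db: (2,6) (2,6) (2,6) (2,6) | De: (2,6) (2,6) (2,6) (2,6)

Row Wb: Ca→(5,3), Cd→(5,3), Ra→(5,3), Rd→(5,3)
Row We: Ca→(6,1), Cd→(6,1), Ra→(0,1), Rd→(4,5)
Row Db: Ca→(2,6), Cd→(2,6), Ra→(2,6), Rd→(2,6)
Row De: Ca→(2,6), Cd→(2,6), Ra→(2,6), Rd→(2,6)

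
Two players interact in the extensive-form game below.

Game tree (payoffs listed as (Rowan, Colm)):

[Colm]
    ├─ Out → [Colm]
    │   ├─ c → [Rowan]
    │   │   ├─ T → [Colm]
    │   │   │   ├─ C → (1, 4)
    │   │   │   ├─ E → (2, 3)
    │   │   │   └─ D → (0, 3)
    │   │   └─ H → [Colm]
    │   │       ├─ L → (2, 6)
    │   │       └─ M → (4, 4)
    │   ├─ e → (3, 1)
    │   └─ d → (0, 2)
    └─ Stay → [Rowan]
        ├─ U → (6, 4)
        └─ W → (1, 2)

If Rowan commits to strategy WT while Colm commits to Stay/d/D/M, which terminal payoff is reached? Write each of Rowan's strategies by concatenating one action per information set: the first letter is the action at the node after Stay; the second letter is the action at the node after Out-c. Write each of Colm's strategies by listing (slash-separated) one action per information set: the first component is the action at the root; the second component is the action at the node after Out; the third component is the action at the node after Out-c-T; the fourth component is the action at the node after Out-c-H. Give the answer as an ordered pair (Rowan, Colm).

Trace the play path from the root:
  Colm plays Stay
  Rowan plays W at [Stay]
→ terminal payoff (1, 2).
(Rowan's choice at the node after Out-c is never reached on this path, so it doesn't affect the outcome.)

(1, 2)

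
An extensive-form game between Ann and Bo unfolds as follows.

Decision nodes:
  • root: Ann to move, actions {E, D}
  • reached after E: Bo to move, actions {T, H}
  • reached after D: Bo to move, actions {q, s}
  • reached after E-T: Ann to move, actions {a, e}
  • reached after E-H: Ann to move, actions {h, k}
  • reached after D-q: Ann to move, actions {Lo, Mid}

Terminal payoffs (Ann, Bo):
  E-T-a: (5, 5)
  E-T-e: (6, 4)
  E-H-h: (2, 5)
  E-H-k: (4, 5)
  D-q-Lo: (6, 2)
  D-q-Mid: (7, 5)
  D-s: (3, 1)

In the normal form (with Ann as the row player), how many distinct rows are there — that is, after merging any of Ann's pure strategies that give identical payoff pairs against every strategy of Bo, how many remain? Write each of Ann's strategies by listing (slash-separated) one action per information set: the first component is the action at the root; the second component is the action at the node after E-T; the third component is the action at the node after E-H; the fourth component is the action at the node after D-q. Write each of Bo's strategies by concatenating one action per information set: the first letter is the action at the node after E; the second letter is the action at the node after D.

Ann has 16 pure strategies: E/a/h/Lo, E/a/h/Mid, E/a/k/Lo, E/a/k/Mid, E/e/h/Lo, E/e/h/Mid, E/e/k/Lo, E/e/k/Mid, D/a/h/Lo, D/a/h/Mid, D/a/k/Lo, D/a/k/Mid, D/e/h/Lo, D/e/h/Mid, D/e/k/Lo, D/e/k/Mid. Columns: Tq, Ts, Hq, Hs.
{E/a/h/Lo, E/a/h/Mid} → row (5,5) (5,5) (2,5) (2,5)
{E/a/k/Lo, E/a/k/Mid} → row (5,5) (5,5) (4,5) (4,5)
{E/e/h/Lo, E/e/h/Mid} → row (6,4) (6,4) (2,5) (2,5)
{E/e/k/Lo, E/e/k/Mid} → row (6,4) (6,4) (4,5) (4,5)
{D/a/h/Lo, D/a/k/Lo, D/e/h/Lo, D/e/k/Lo} → row (6,2) (3,1) (6,2) (3,1)
{D/a/h/Mid, D/a/k/Mid, D/e/h/Mid, D/e/k/Mid} → row (7,5) (3,1) (7,5) (3,1)
That's 6 distinct rows out of 16 strategies.

6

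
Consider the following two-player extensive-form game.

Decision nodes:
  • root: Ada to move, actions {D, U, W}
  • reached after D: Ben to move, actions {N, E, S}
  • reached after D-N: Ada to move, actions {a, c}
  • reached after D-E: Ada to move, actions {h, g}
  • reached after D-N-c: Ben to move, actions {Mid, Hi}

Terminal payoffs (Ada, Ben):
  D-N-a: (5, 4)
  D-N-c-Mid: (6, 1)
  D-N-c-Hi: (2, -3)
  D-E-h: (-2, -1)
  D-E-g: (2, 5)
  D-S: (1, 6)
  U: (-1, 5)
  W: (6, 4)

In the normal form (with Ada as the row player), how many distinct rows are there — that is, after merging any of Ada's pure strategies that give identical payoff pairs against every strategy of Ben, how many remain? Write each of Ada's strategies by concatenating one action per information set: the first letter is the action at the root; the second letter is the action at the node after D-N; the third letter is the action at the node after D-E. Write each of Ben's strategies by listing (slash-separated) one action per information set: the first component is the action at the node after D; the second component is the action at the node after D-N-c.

Ada has 12 pure strategies: Dah, Dag, Dch, Dcg, Uah, Uag, Uch, Ucg, Wah, Wag, Wch, Wcg. Columns: N/Mid, N/Hi, E/Mid, E/Hi, S/Mid, S/Hi.
{Dah} → row (5,4) (5,4) (-2,-1) (-2,-1) (1,6) (1,6)
{Dag} → row (5,4) (5,4) (2,5) (2,5) (1,6) (1,6)
{Dch} → row (6,1) (2,-3) (-2,-1) (-2,-1) (1,6) (1,6)
{Dcg} → row (6,1) (2,-3) (2,5) (2,5) (1,6) (1,6)
{Uah, Uag, Uch, Ucg} → row (-1,5) (-1,5) (-1,5) (-1,5) (-1,5) (-1,5)
{Wah, Wag, Wch, Wcg} → row (6,4) (6,4) (6,4) (6,4) (6,4) (6,4)
That's 6 distinct rows out of 12 strategies.

6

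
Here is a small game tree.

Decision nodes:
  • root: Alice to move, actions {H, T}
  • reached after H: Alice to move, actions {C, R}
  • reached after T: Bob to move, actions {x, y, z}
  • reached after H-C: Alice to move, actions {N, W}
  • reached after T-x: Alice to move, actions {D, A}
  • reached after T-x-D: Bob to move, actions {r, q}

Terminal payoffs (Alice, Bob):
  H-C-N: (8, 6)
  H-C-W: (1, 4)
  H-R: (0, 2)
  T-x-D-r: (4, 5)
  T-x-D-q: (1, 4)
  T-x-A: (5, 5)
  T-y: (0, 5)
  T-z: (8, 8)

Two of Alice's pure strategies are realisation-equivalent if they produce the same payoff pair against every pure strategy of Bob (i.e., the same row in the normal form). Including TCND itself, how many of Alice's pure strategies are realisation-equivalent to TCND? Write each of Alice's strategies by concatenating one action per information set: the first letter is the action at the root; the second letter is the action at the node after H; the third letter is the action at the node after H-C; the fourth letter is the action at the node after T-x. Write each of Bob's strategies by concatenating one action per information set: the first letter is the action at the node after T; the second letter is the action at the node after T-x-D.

Row for TCND (columns xr, xq, yr, yq, zr, zq): (4,5) (1,4) (0,5) (0,5) (8,8) (8,8).
Under TCND, Alice's choice at the node after H and at the node after H-C can never be reached regardless of what Bob does, so varying those choices leaves every outcome unchanged.
Holding the reachable choices fixed and varying the unreachable ones freely already gives 2 × 2 = 4 equivalent strategies.
No other strategy reproduces this row, so those 4 are the full class: TCND, TCWD, TRND, TRWD.

4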